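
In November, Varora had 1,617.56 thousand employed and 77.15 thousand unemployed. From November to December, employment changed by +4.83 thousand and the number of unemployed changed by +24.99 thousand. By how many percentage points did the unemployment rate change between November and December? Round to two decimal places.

The unemployment rate changed by +1.37 percentage points.

November: labor force = 1,617.56 + 77.15 = 1,694.71; u = 77.15/1,694.71 = 4.55%.
December: labor force = 1,622.39 + 102.14 = 1,724.53; u = 102.14/1,724.53 = 5.92%.
Change = 5.92% − 4.55% = +1.37 pp.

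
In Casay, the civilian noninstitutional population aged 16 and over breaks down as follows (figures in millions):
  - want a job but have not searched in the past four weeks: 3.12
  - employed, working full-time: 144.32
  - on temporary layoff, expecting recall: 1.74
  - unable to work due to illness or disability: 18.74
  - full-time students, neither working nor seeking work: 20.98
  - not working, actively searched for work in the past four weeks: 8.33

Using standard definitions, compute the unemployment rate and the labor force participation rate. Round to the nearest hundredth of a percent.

Employed = 144.32 million.
Unemployed = 1.74 + 8.33 = 10.07 million (jobless and actively searching, or on temporary layoff).
Labor force = 144.32 + 10.07 = 154.39 million.
Not in labor force = 3.12 + 18.74 + 20.98 = 42.84 million (those not working and not actively searching are outside the labor force — including those who want a job but have given up searching).
Civilian working-age population = 154.39 + 42.84 = 197.23 million.
Unemployment rate = 10.07 / 154.39 = 6.52%.
Labor force participation rate = 154.39 / 197.23 = 78.28%.

Unemployment rate ≈ 6.52%; labor force participation rate ≈ 78.28%.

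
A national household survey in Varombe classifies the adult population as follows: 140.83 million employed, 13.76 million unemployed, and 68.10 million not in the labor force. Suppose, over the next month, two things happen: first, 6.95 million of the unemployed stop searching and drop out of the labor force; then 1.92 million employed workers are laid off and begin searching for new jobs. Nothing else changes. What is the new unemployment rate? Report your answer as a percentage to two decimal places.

Initially, labor force = 140.83 + 13.76 = 154.59 million, so u = 13.76/154.59 = 8.90%.
After the first change, unemployed and labor force both fall by 6.95 → E = 140.83, U = 6.81, labor force = 147.64 million.
After the second change, employed falls and unemployed rises by 1.92; labor force unchanged → E = 138.91, U = 8.73, labor force = 147.64 million.
New unemployment rate = 8.73 / 147.64 = 5.91%.

New unemployment rate ≈ 5.91%.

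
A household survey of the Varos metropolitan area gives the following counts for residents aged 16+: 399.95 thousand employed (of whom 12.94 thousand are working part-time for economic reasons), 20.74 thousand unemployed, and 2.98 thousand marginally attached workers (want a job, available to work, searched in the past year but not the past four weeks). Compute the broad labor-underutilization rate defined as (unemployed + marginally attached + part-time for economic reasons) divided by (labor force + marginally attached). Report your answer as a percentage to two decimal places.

Broad underutilization rate ≈ 8.65%.

Labor force = 399.95 + 20.74 = 420.69 thousand.
Numerator = 20.74 + 2.98 + 12.94 = 36.66 thousand.
Denominator = 420.69 + 2.98 = 423.67 thousand.
Broad rate = 36.66 / 423.67 = 8.65%.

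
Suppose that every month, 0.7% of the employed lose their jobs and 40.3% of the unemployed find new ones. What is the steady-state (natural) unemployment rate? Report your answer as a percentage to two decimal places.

At steady state the flows balance: s·E = f·U, so U/(E+U) = s/(s+f).
u* = 0.7 / (0.7 + 40.3) = 0.7 / 41.00 = 1.71%.

Steady-state unemployment rate ≈ 1.71%.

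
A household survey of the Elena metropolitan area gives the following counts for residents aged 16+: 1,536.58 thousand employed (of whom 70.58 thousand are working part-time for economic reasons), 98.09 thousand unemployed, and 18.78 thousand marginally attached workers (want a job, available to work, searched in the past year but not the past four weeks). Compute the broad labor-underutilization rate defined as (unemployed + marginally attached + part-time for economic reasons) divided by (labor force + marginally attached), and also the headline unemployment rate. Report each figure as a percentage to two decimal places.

Labor force = 1,536.58 + 98.09 = 1,634.67 thousand.
Numerator = 98.09 + 18.78 + 70.58 = 187.45 thousand.
Denominator = 1,634.67 + 18.78 = 1,653.45 thousand.
Broad rate = 187.45 / 1,653.45 = 11.34%.
Headline unemployment rate = 98.09 / 1,634.67 = 6.00%.

Broad underutilization rate ≈ 11.34%; headline unemployment rate ≈ 6.00%.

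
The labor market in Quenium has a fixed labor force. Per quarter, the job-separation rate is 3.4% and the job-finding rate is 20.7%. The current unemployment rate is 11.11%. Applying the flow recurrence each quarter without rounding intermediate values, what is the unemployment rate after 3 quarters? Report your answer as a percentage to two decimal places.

Unemployment rate after three quarters ≈ 12.80%.

With a fixed labor force, u_{t+1} = u_t + s·(1−u_t) − f·u_t = u_t·(1−s−f) + s.
Here 1−s−f = 0.759 and s = 0.034.
u_1 = 0.111100 × 0.759 + 0.034 = 0.118325.
u_2 = 0.118325 × 0.759 + 0.034 = 0.123809.
u_3 = 0.123809 × 0.759 + 0.034 = 0.127971.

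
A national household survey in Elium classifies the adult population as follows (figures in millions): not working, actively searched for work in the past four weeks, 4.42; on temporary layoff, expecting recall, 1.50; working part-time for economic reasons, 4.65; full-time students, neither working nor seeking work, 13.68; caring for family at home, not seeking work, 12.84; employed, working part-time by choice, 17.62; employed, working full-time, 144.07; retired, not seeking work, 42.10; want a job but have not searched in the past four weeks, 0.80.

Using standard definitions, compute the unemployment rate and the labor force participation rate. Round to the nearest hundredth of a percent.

Unemployment rate ≈ 3.44%; labor force participation rate ≈ 71.28%.

Employed = 4.65 + 17.62 + 144.07 = 166.34 million (anyone who worked, including part-time for economic reasons, counts as employed).
Unemployed = 4.42 + 1.50 = 5.92 million (jobless and actively searching, or on temporary layoff).
Labor force = 166.34 + 5.92 = 172.26 million.
Not in labor force = 13.68 + 12.84 + 42.10 + 0.80 = 69.42 million (those not working and not actively searching are outside the labor force — including those who want a job but have given up searching).
Civilian working-age population = 172.26 + 69.42 = 241.68 million.
Unemployment rate = 5.92 / 172.26 = 3.44%.
Labor force participation rate = 172.26 / 241.68 = 71.28%.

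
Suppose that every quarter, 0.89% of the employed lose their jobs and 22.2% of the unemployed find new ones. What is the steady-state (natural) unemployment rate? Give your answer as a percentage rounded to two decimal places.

At steady state the flows balance: s·E = f·U, so U/(E+U) = s/(s+f).
u* = 0.89 / (0.89 + 22.2) = 0.89 / 23.09 = 3.85%.

Steady-state unemployment rate ≈ 3.85%.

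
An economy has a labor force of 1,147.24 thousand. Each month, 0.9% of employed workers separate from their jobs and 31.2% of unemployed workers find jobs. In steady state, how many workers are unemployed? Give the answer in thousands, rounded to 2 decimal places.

About 32.17 thousand are unemployed in steady state.

Steady-state unemployment rate u* = s/(s+f) = 0.9/(0.9+31.2) = 0.028037.
Unemployed = u* × labor force = 0.028037 × 1,147.24 ≈ 32.17 thousand.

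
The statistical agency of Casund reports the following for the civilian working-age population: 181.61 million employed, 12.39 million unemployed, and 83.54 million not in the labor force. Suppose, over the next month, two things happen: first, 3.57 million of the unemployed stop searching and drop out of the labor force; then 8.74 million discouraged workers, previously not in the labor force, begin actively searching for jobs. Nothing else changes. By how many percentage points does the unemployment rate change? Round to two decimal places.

Initially, labor force = 181.61 + 12.39 = 194.00 million, so u = 12.39/194.00 = 6.39%.
After the first change, unemployed and labor force both fall by 3.57 → E = 181.61, U = 8.82, labor force = 190.43 million.
After the second change, unemployed and labor force both rise by 8.74 → E = 181.61, U = 17.56, labor force = 199.17 million.
New unemployment rate = 17.56 / 199.17 = 8.82%.
Change = 8.82% − 6.39% = +2.43 percentage points.

The unemployment rate changes by +2.43 percentage points.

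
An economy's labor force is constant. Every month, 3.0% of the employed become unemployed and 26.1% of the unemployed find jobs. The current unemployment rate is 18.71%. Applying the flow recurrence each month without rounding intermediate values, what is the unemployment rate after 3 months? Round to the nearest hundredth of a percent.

Unemployment rate after three months ≈ 13.30%.

With a fixed labor force, u_{t+1} = u_t + s·(1−u_t) − f·u_t = u_t·(1−s−f) + s.
Here 1−s−f = 0.709 and s = 0.030.
u_1 = 0.187100 × 0.709 + 0.030 = 0.162654.
u_2 = 0.162654 × 0.709 + 0.030 = 0.145322.
u_3 = 0.145322 × 0.709 + 0.030 = 0.133033.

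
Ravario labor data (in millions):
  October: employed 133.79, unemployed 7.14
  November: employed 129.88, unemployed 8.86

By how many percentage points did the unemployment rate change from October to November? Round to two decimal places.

October: labor force = 133.79 + 7.14 = 140.93; u = 7.14/140.93 = 5.07%.
November: labor force = 129.88 + 8.86 = 138.74; u = 8.86/138.74 = 6.39%.
Change = 6.39% − 5.07% = +1.32 pp.

The unemployment rate changed by +1.32 percentage points.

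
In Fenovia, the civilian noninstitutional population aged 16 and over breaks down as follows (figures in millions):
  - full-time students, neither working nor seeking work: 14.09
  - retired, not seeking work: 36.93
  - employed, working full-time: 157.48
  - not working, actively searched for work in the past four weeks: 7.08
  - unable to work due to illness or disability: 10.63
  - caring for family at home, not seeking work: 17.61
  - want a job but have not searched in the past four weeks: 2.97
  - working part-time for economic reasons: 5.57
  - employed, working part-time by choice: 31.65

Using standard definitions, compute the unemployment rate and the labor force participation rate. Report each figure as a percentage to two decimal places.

Unemployment rate ≈ 3.51%; labor force participation rate ≈ 71.05%.

Employed = 157.48 + 5.57 + 31.65 = 194.70 million (anyone who worked, including part-time for economic reasons, counts as employed).
Unemployed = 7.08 million.
Labor force = 194.70 + 7.08 = 201.78 million.
Not in labor force = 14.09 + 36.93 + 10.63 + 17.61 + 2.97 = 82.23 million (those not working and not actively searching are outside the labor force — including those who want a job but have given up searching).
Civilian working-age population = 201.78 + 82.23 = 284.01 million.
Unemployment rate = 7.08 / 201.78 = 3.51%.
Labor force participation rate = 201.78 / 284.01 = 71.05%.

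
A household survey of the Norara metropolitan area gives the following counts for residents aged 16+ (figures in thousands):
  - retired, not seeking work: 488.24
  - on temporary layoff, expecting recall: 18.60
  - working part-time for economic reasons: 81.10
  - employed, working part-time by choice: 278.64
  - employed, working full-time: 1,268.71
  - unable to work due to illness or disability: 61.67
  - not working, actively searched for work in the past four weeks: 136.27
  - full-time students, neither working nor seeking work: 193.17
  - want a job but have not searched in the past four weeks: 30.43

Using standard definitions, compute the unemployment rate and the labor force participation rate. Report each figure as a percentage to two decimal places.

Unemployment rate ≈ 8.68%; labor force participation rate ≈ 69.75%.

Employed = 81.10 + 278.64 + 1,268.71 = 1,628.45 thousand (anyone who worked, including part-time for economic reasons, counts as employed).
Unemployed = 18.60 + 136.27 = 154.87 thousand (jobless and actively searching, or on temporary layoff).
Labor force = 1,628.45 + 154.87 = 1,783.32 thousand.
Not in labor force = 488.24 + 61.67 + 193.17 + 30.43 = 773.51 thousand (those not working and not actively searching are outside the labor force — including those who want a job but have given up searching).
Civilian working-age population = 1,783.32 + 773.51 = 2,556.83 thousand.
Unemployment rate = 154.87 / 1,783.32 = 8.68%.
Labor force participation rate = 1,783.32 / 2,556.83 = 69.75%.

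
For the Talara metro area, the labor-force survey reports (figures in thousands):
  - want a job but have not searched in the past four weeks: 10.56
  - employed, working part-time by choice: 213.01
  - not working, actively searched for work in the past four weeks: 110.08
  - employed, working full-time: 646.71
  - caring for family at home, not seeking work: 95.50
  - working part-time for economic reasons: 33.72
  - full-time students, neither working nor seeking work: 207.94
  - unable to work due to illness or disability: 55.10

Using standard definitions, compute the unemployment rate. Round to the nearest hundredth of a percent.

Employed = 213.01 + 646.71 + 33.72 = 893.44 thousand (anyone who worked, including part-time for economic reasons, counts as employed).
Unemployed = 110.08 thousand.
Labor force = 893.44 + 110.08 = 1,003.52 thousand.
Unemployment rate = 110.08 / 1,003.52 = 10.97%.

Unemployment rate ≈ 10.97%.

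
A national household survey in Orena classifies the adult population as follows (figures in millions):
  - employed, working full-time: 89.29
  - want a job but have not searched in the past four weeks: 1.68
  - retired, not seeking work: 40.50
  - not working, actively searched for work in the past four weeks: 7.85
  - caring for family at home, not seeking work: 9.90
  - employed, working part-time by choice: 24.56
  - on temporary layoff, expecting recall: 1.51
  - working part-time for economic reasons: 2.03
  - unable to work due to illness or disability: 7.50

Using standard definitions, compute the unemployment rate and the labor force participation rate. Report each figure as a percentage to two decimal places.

Employed = 89.29 + 24.56 + 2.03 = 115.88 million (anyone who worked, including part-time for economic reasons, counts as employed).
Unemployed = 7.85 + 1.51 = 9.36 million (jobless and actively searching, or on temporary layoff).
Labor force = 115.88 + 9.36 = 125.24 million.
Not in labor force = 1.68 + 40.50 + 9.90 + 7.50 = 59.58 million (those not working and not actively searching are outside the labor force — including those who want a job but have given up searching).
Civilian working-age population = 125.24 + 59.58 = 184.82 million.
Unemployment rate = 9.36 / 125.24 = 7.47%.
Labor force participation rate = 125.24 / 184.82 = 67.76%.

Unemployment rate ≈ 7.47%; labor force participation rate ≈ 67.76%.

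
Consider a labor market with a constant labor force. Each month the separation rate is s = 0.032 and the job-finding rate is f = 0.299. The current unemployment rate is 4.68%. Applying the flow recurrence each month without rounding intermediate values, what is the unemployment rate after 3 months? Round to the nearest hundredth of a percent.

With a fixed labor force, u_{t+1} = u_t + s·(1−u_t) − f·u_t = u_t·(1−s−f) + s.
Here 1−s−f = 0.669 and s = 0.032.
u_1 = 0.046800 × 0.669 + 0.032 = 0.063309.
u_2 = 0.063309 × 0.669 + 0.032 = 0.074354.
u_3 = 0.074354 × 0.669 + 0.032 = 0.081743.

Unemployment rate after three months ≈ 8.17%.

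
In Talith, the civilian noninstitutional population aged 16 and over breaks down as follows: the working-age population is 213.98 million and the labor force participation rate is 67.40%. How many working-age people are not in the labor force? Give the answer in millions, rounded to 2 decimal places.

About 69.76 million are not in the labor force.

Share not in the labor force = 1 − 0.6740 = 0.3260.
Not in labor force = 0.3260 × 213.98 ≈ 69.76 million.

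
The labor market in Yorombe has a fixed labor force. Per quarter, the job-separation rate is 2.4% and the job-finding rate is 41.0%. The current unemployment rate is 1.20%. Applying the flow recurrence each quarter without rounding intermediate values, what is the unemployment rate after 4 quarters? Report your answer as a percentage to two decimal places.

Unemployment rate after four quarters ≈ 5.09%.

With a fixed labor force, u_{t+1} = u_t + s·(1−u_t) − f·u_t = u_t·(1−s−f) + s.
Here 1−s−f = 0.566 and s = 0.024.
u_1 = 0.012000 × 0.566 + 0.024 = 0.030792.
u_2 = 0.030792 × 0.566 + 0.024 = 0.041428.
u_3 = 0.041428 × 0.566 + 0.024 = 0.047448.
u_4 = 0.047448 × 0.566 + 0.024 = 0.050856.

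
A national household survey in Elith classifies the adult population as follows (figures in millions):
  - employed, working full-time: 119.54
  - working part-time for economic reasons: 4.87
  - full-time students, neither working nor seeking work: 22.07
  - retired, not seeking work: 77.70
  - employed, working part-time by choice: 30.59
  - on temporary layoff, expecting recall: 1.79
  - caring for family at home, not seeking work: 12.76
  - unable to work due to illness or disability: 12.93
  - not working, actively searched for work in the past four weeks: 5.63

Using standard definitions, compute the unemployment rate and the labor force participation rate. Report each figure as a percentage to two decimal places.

Employed = 119.54 + 4.87 + 30.59 = 155.00 million (anyone who worked, including part-time for economic reasons, counts as employed).
Unemployed = 1.79 + 5.63 = 7.42 million (jobless and actively searching, or on temporary layoff).
Labor force = 155.00 + 7.42 = 162.42 million.
Not in labor force = 22.07 + 77.70 + 12.76 + 12.93 = 125.46 million (those not working and not actively searching are outside the labor force).
Civilian working-age population = 162.42 + 125.46 = 287.88 million.
Unemployment rate = 7.42 / 162.42 = 4.57%.
Labor force participation rate = 162.42 / 287.88 = 56.42%.

Unemployment rate ≈ 4.57%; labor force participation rate ≈ 56.42%.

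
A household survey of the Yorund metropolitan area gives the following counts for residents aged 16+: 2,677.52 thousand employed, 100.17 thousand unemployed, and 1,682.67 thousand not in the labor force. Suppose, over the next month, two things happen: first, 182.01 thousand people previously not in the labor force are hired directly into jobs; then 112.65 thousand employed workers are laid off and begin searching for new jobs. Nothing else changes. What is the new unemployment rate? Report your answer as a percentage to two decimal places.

Initially, labor force = 2,677.52 + 100.17 = 2,777.69 thousand, so u = 100.17/2,777.69 = 3.61%.
After the first change, employed and labor force both rise by 182.01; unemployed unchanged → E = 2,859.53, U = 100.17, labor force = 2,959.70 thousand.
After the second change, employed falls and unemployed rises by 112.65; labor force unchanged → E = 2,746.88, U = 212.82, labor force = 2,959.70 thousand.
New unemployment rate = 212.82 / 2,959.70 = 7.19%.

New unemployment rate ≈ 7.19%.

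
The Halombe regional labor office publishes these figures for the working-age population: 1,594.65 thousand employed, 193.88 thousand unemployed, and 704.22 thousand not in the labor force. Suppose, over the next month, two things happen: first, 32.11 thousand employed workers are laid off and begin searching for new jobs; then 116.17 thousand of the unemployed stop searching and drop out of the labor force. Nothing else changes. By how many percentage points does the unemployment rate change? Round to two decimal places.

Initially, labor force = 1,594.65 + 193.88 = 1,788.53 thousand, so u = 193.88/1,788.53 = 10.84%.
After the first change, employed falls and unemployed rises by 32.11; labor force unchanged → E = 1,562.54, U = 225.99, labor force = 1,788.53 thousand.
After the second change, unemployed and labor force both fall by 116.17 → E = 1,562.54, U = 109.82, labor force = 1,672.36 thousand.
New unemployment rate = 109.82 / 1,672.36 = 6.57%.
Change = 6.57% − 10.84% = −4.27 percentage points.

The unemployment rate changes by −4.27 percentage points.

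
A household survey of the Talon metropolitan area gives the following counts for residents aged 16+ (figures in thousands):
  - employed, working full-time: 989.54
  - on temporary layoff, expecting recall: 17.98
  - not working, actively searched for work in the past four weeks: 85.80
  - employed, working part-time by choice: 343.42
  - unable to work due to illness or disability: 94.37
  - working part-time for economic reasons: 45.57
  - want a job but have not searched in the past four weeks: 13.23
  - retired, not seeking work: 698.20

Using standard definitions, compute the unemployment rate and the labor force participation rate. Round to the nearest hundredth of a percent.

Employed = 989.54 + 343.42 + 45.57 = 1,378.53 thousand (anyone who worked, including part-time for economic reasons, counts as employed).
Unemployed = 17.98 + 85.80 = 103.78 thousand (jobless and actively searching, or on temporary layoff).
Labor force = 1,378.53 + 103.78 = 1,482.31 thousand.
Not in labor force = 94.37 + 13.23 + 698.20 = 805.80 thousand (those not working and not actively searching are outside the labor force — including those who want a job but have given up searching).
Civilian working-age population = 1,482.31 + 805.80 = 2,288.11 thousand.
Unemployment rate = 103.78 / 1,482.31 = 7.00%.
Labor force participation rate = 1,482.31 / 2,288.11 = 64.78%.

Unemployment rate ≈ 7.00%; labor force participation rate ≈ 64.78%.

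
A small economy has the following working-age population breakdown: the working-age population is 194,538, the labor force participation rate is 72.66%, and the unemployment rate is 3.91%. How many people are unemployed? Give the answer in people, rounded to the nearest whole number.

About 5,527 are unemployed.

Labor force = 0.7266 × 194,538 = 141,351.
Unemployed = 0.0391 × 141,351 ≈ 5,527.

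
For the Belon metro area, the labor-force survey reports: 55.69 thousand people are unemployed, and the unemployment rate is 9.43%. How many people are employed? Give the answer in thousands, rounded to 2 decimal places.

About 534.87 thousand are employed.

Labor force = U / u = 55.69 / 0.0943 ≈ 590.56 thousand.
Employed = labor force − unemployed = 590.56 − 55.69 = 534.87 thousand.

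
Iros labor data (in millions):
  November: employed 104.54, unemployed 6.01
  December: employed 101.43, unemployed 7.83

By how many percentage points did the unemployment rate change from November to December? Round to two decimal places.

November: labor force = 104.54 + 6.01 = 110.55; u = 6.01/110.55 = 5.44%.
December: labor force = 101.43 + 7.83 = 109.26; u = 7.83/109.26 = 7.17%.
Change = 7.17% − 5.44% = +1.73 pp.

The unemployment rate changed by +1.73 percentage points.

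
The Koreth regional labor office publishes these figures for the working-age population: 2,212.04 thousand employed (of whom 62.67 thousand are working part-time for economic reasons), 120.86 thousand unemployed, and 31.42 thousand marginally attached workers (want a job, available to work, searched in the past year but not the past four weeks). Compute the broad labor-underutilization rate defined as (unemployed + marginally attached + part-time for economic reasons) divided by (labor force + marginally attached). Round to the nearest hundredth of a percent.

Broad underutilization rate ≈ 9.09%.

Labor force = 2,212.04 + 120.86 = 2,332.90 thousand.
Numerator = 120.86 + 31.42 + 62.67 = 214.95 thousand.
Denominator = 2,332.90 + 31.42 = 2,364.32 thousand.
Broad rate = 214.95 / 2,364.32 = 9.09%.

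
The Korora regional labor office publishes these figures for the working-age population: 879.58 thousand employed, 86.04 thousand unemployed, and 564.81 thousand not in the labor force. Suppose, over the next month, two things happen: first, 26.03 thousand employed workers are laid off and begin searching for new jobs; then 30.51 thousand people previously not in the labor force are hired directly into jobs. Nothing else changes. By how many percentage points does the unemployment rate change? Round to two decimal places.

Initially, labor force = 879.58 + 86.04 = 965.62 thousand, so u = 86.04/965.62 = 8.91%.
After the first change, employed falls and unemployed rises by 26.03; labor force unchanged → E = 853.55, U = 112.07, labor force = 965.62 thousand.
After the second change, employed and labor force both rise by 30.51; unemployed unchanged → E = 884.06, U = 112.07, labor force = 996.13 thousand.
New unemployment rate = 112.07 / 996.13 = 11.25%.
Change = 11.25% − 8.91% = +2.34 percentage points.

The unemployment rate changes by +2.34 percentage points.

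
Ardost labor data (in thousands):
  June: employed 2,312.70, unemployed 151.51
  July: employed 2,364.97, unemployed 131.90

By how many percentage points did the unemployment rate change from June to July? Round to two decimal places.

The unemployment rate changed by −0.87 percentage points.

June: labor force = 2,312.70 + 151.51 = 2,464.21; u = 151.51/2,464.21 = 6.15%.
July: labor force = 2,364.97 + 131.90 = 2,496.87; u = 131.90/2,496.87 = 5.28%.
Change = 5.28% − 6.15% = −0.87 pp.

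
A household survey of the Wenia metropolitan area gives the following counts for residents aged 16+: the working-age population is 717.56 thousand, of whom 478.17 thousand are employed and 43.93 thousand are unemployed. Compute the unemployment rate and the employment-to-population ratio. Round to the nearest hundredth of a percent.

Labor force = employed + unemployed = 478.17 + 43.93 = 522.10 thousand.
Unemployment rate = 43.93 / 522.10 = 8.41%.
Employment-population ratio = 478.17 / 717.56 = 66.64%.

Unemployment rate ≈ 8.41%; employment-population ratio ≈ 66.64%.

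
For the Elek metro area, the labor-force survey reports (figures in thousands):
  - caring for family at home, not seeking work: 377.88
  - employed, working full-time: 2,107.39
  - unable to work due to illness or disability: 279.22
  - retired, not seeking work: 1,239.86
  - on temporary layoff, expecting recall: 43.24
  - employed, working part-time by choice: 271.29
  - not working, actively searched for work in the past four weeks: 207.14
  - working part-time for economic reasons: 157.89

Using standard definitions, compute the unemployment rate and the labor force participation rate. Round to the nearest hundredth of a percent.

Employed = 2,107.39 + 271.29 + 157.89 = 2,536.57 thousand (anyone who worked, including part-time for economic reasons, counts as employed).
Unemployed = 43.24 + 207.14 = 250.38 thousand (jobless and actively searching, or on temporary layoff).
Labor force = 2,536.57 + 250.38 = 2,786.95 thousand.
Not in labor force = 377.88 + 279.22 + 1,239.86 = 1,896.96 thousand (those not working and not actively searching are outside the labor force).
Civilian working-age population = 2,786.95 + 1,896.96 = 4,683.91 thousand.
Unemployment rate = 250.38 / 2,786.95 = 8.98%.
Labor force participation rate = 2,786.95 / 4,683.91 = 59.50%.

Unemployment rate ≈ 8.98%; labor force participation rate ≈ 59.50%.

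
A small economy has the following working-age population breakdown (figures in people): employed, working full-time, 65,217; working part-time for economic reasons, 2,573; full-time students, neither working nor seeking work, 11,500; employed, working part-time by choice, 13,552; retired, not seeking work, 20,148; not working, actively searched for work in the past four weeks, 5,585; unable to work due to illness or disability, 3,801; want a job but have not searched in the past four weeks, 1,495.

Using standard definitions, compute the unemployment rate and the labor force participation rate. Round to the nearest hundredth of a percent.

Unemployment rate ≈ 6.42%; labor force participation rate ≈ 70.18%.

Employed = 65,217 + 2,573 + 13,552 = 81,342 (anyone who worked, including part-time for economic reasons, counts as employed).
Unemployed = 5,585.
Labor force = 81,342 + 5,585 = 86,927.
Not in labor force = 11,500 + 20,148 + 3,801 + 1,495 = 36,944 (those not working and not actively searching are outside the labor force — including those who want a job but have given up searching).
Civilian working-age population = 86,927 + 36,944 = 123,871.
Unemployment rate = 5,585 / 86,927 = 6.42%.
Labor force participation rate = 86,927 / 123,871 = 70.18%.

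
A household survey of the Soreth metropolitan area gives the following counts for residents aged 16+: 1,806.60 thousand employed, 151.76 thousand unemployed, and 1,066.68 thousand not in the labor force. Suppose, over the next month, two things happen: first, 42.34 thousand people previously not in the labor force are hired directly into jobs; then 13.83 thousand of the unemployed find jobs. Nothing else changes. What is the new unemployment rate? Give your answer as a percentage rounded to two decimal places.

New unemployment rate ≈ 6.89%.

Initially, labor force = 1,806.60 + 151.76 = 1,958.36 thousand, so u = 151.76/1,958.36 = 7.75%.
After the first change, employed and labor force both rise by 42.34; unemployed unchanged → E = 1,848.94, U = 151.76, labor force = 2,000.70 thousand.
After the second change, unemployed falls and employed rises by 13.83; labor force unchanged → E = 1,862.77, U = 137.93, labor force = 2,000.70 thousand.
New unemployment rate = 137.93 / 2,000.70 = 6.89%.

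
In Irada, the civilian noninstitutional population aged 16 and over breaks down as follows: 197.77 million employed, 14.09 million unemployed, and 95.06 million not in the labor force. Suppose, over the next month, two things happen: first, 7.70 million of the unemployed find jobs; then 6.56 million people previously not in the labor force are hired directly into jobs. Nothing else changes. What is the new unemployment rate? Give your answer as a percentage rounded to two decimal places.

New unemployment rate ≈ 2.93%.

Initially, labor force = 197.77 + 14.09 = 211.86 million, so u = 14.09/211.86 = 6.65%.
After the first change, unemployed falls and employed rises by 7.70; labor force unchanged → E = 205.47, U = 6.39, labor force = 211.86 million.
After the second change, employed and labor force both rise by 6.56; unemployed unchanged → E = 212.03, U = 6.39, labor force = 218.42 million.
New unemployment rate = 6.39 / 218.42 = 2.93%.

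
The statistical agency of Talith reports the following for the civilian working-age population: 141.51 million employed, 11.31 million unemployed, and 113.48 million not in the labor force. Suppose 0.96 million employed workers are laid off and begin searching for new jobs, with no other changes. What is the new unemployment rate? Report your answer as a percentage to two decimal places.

Initially, labor force = 141.51 + 11.31 = 152.82 million, so u = 11.31/152.82 = 7.40%.
After the change, employed falls and unemployed rises by 0.96; labor force unchanged → E = 140.55, U = 12.27, labor force = 152.82 million.
New unemployment rate = 12.27 / 152.82 = 8.03%.

New unemployment rate ≈ 8.03%.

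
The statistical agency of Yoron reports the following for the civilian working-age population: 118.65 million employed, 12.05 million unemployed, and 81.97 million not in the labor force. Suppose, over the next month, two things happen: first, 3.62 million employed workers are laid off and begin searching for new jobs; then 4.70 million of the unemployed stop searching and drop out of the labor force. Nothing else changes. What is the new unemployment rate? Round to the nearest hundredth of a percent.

New unemployment rate ≈ 8.71%.

Initially, labor force = 118.65 + 12.05 = 130.70 million, so u = 12.05/130.70 = 9.22%.
After the first change, employed falls and unemployed rises by 3.62; labor force unchanged → E = 115.03, U = 15.67, labor force = 130.70 million.
After the second change, unemployed and labor force both fall by 4.70 → E = 115.03, U = 10.97, labor force = 126.00 million.
New unemployment rate = 10.97 / 126.00 = 8.71%.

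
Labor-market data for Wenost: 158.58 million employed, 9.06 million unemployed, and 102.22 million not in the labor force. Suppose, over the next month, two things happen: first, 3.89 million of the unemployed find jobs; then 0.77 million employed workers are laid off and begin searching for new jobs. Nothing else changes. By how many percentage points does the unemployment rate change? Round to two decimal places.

Initially, labor force = 158.58 + 9.06 = 167.64 million, so u = 9.06/167.64 = 5.40%.
After the first change, unemployed falls and employed rises by 3.89; labor force unchanged → E = 162.47, U = 5.17, labor force = 167.64 million.
After the second change, employed falls and unemployed rises by 0.77; labor force unchanged → E = 161.70, U = 5.94, labor force = 167.64 million.
New unemployment rate = 5.94 / 167.64 = 3.54%.
Change = 3.54% − 5.40% = −1.86 percentage points.

The unemployment rate changes by −1.86 percentage points.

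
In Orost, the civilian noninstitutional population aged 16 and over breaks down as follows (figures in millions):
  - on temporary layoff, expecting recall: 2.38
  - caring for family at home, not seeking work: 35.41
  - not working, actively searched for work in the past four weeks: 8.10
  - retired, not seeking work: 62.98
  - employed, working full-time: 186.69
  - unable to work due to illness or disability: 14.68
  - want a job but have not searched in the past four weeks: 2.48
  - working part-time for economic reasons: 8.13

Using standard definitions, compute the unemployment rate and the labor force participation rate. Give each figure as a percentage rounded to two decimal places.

Employed = 186.69 + 8.13 = 194.82 million (anyone who worked, including part-time for economic reasons, counts as employed).
Unemployed = 2.38 + 8.10 = 10.48 million (jobless and actively searching, or on temporary layoff).
Labor force = 194.82 + 10.48 = 205.30 million.
Not in labor force = 35.41 + 62.98 + 14.68 + 2.48 = 115.55 million (those not working and not actively searching are outside the labor force — including those who want a job but have given up searching).
Civilian working-age population = 205.30 + 115.55 = 320.85 million.
Unemployment rate = 10.48 / 205.30 = 5.10%.
Labor force participation rate = 205.30 / 320.85 = 63.99%.

Unemployment rate ≈ 5.10%; labor force participation rate ≈ 63.99%.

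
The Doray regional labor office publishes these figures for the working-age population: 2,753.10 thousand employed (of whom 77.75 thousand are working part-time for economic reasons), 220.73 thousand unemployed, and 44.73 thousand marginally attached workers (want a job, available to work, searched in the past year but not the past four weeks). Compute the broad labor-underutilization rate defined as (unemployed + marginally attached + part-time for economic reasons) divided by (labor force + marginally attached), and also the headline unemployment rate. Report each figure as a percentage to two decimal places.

Labor force = 2,753.10 + 220.73 = 2,973.83 thousand.
Numerator = 220.73 + 44.73 + 77.75 = 343.21 thousand.
Denominator = 2,973.83 + 44.73 = 3,018.56 thousand.
Broad rate = 343.21 / 3,018.56 = 11.37%.
Headline unemployment rate = 220.73 / 2,973.83 = 7.42%.

Broad underutilization rate ≈ 11.37%; headline unemployment rate ≈ 7.42%.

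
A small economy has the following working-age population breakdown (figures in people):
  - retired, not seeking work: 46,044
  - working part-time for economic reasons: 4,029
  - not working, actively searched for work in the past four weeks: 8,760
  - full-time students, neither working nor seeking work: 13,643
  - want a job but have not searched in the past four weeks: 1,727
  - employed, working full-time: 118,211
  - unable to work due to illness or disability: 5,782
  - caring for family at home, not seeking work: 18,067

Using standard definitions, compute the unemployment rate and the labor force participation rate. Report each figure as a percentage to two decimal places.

Unemployment rate ≈ 6.69%; labor force participation rate ≈ 60.57%.

Employed = 4,029 + 118,211 = 122,240 (anyone who worked, including part-time for economic reasons, counts as employed).
Unemployed = 8,760.
Labor force = 122,240 + 8,760 = 131,000.
Not in labor force = 46,044 + 13,643 + 1,727 + 5,782 + 18,067 = 85,263 (those not working and not actively searching are outside the labor force — including those who want a job but have given up searching).
Civilian working-age population = 131,000 + 85,263 = 216,263.
Unemployment rate = 8,760 / 131,000 = 6.69%.
Labor force participation rate = 131,000 / 216,263 = 60.57%.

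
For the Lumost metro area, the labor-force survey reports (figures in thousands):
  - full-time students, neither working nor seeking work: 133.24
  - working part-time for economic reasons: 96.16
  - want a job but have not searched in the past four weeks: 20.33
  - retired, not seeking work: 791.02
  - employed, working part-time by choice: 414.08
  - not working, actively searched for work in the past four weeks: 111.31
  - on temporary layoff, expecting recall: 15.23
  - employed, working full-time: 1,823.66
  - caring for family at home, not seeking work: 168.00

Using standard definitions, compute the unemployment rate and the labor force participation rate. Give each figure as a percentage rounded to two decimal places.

Employed = 96.16 + 414.08 + 1,823.66 = 2,333.90 thousand (anyone who worked, including part-time for economic reasons, counts as employed).
Unemployed = 111.31 + 15.23 = 126.54 thousand (jobless and actively searching, or on temporary layoff).
Labor force = 2,333.90 + 126.54 = 2,460.44 thousand.
Not in labor force = 133.24 + 20.33 + 791.02 + 168.00 = 1,112.59 thousand (those not working and not actively searching are outside the labor force — including those who want a job but have given up searching).
Civilian working-age population = 2,460.44 + 1,112.59 = 3,573.03 thousand.
Unemployment rate = 126.54 / 2,460.44 = 5.14%.
Labor force participation rate = 2,460.44 / 3,573.03 = 68.86%.

Unemployment rate ≈ 5.14%; labor force participation rate ≈ 68.86%.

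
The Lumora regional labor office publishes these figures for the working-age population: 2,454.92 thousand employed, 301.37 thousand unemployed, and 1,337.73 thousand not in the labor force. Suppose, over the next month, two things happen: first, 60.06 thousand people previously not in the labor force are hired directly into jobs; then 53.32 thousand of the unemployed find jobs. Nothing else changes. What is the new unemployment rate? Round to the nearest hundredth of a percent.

Initially, labor force = 2,454.92 + 301.37 = 2,756.29 thousand, so u = 301.37/2,756.29 = 10.93%.
After the first change, employed and labor force both rise by 60.06; unemployed unchanged → E = 2,514.98, U = 301.37, labor force = 2,816.35 thousand.
After the second change, unemployed falls and employed rises by 53.32; labor force unchanged → E = 2,568.30, U = 248.05, labor force = 2,816.35 thousand.
New unemployment rate = 248.05 / 2,816.35 = 8.81%.

New unemployment rate ≈ 8.81%.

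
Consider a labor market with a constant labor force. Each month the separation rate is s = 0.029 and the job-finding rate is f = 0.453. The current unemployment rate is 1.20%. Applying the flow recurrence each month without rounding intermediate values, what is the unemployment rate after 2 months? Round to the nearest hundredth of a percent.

Unemployment rate after two months ≈ 4.72%.

With a fixed labor force, u_{t+1} = u_t + s·(1−u_t) − f·u_t = u_t·(1−s−f) + s.
Here 1−s−f = 0.518 and s = 0.029.
u_1 = 0.012000 × 0.518 + 0.029 = 0.035216.
u_2 = 0.035216 × 0.518 + 0.029 = 0.047242.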